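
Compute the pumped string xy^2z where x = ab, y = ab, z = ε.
ababab

Given x = 'ab', y = 'ab', z = '' and i = 2:

xy^2z = x + y·y·...·y (2 times) + z
       = 'ab' + 'ab'^2 + ''
       = 'ab' + 'abab' + ''
       = 'ababab'

The pumped string is 'ababab' with length 6.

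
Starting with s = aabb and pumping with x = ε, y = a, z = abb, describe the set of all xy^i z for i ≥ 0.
{xy^i z : i ≥ 0} = {a^(i+1) b^2 : i ≥ 0} = {abb, aabb, aaabb, ...}

With x = ε, y = a, z = abb: Starting with aabb and pumping the first 'a' (z = abb keeps the second 'a'), we get strings with i+1 a's followed by 2 b's for i = 0, 1, 2, ...; note bb is not produced because z always contributes one a.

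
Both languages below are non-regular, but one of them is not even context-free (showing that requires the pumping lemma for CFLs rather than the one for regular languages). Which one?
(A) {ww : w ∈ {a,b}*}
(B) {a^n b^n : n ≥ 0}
(A) {ww : w ∈ {a,b}*}

(A) {ww : w ∈ {a,b}*} requires the CFL pumping lemma.

- {a^n b^n : n ≥ 0} is context-free (but not regular)
  • Can be shown non-regular with the regular pumping lemma
  • After pumping, the number of a's and b's become unequal

- {ww : w ∈ {a,b}*} is NOT context-free
  • Requires the CFL pumping lemma to prove
  • Cannot verify equality of two arbitrary substrings

The CFL pumping lemma is "stronger" in that it can prove non-membership
in the larger class of context-free languages.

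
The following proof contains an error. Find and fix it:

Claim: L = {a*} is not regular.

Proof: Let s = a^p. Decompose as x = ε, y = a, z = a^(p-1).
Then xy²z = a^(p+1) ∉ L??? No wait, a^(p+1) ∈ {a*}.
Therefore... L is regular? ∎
Error: The proof attempts to show a*  is not regular, but a* IS regular!

Correction: a* is a regular language (recognized by a simple DFA with one accepting state and self-loop on 'a'). The pumping lemma can only prove non-regularity, not regularity. For regular languages, pumping always works.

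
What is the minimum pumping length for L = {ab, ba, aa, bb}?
p = 3

For a finite language L, the pumping lemma holds vacuously if p > max|s| for s ∈ L.

The longest string in L = {ab, ba, aa, bb} has length 2.
If p = 3, then no string s ∈ L has |s| ≥ p, so the condition is vacuously true.

The minimum pumping length is p = 3.

Why no smaller p works: for any p ≤ 2, the longest string s ∈ L has |s| = 2 ≥ p, so it would
have to be pumpable; but pumping up (i = 2, 3, ...) produces ever longer strings, which cannot all lie in the
finite language L. So the pumping property fails for every p ≤ 2.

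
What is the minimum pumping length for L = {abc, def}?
p = 4

For a finite language L, the pumping lemma holds vacuously if p > max|s| for s ∈ L.

The longest string in L = {abc, def} has length 3.
If p = 4, then no string s ∈ L has |s| ≥ p, so the condition is vacuously true.

The minimum pumping length is p = 4.

Why no smaller p works: for any p ≤ 3, the longest string s ∈ L has |s| = 3 ≥ p, so it would
have to be pumpable; but pumping up (i = 2, 3, ...) produces ever longer strings, which cannot all lie in the
finite language L. So the pumping property fails for every p ≤ 3.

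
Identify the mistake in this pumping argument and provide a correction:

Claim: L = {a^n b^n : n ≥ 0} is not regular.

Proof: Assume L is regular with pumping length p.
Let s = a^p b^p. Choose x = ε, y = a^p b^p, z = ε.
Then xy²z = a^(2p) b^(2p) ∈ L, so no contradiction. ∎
Error: The decomposition violates |xy| ≤ p. With y = a^p b^p, |xy| = |y| = 2p > p. (The proof also miscomputes xy²z, which would be a^p b^p a^p b^p rather than a^(2p) b^(2p), and it wrongly treats one harmless decomposition as settling the matter — the prover does not get to choose the decomposition.)

Correction: The pumping lemma requires |xy| ≤ p, and the argument must handle every decomposition satisfying |xy| ≤ p, |y| ≥ 1. Since s starts with p a's, any such y consists only of a's, say y = a^k with k ≥ 1. Then xy²z = a^(p+k) b^p has unequal numbers of a's and b's, so xy²z ∉ L — the required contradiction.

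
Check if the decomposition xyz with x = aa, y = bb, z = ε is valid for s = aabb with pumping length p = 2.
Violated: |xy| ≤ p

The decomposition x = aa, y = bb, z = ε for s = aabb with p = 2
violates the constraint: |xy| ≤ p

|xy| = |aabb| = 4 > 2 = p. The decomposition puts too many characters in xy.

Pumping lemma constraints:
1. xyz = s (decomposition is valid)
2. |xy| ≤ p
3. |y| > 0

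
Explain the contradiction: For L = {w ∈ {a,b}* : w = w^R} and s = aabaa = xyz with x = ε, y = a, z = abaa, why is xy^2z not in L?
xy²z = aaabaa ∉ L

Pumping with i = 2 replaces y = a by y² = aa:
- Original: s = xyz = aabaa; aabaa reversed is aabaa, the same string, so it is a palindrome and is in L
- Pumped: xy²z = ε · aa · abaa = aaabaa
- aaabaa reversed is aabaaa ≠ aaabaa, so it is not a palindrome and is not in L

The pumping lemma would require xy²z ∈ L, so this decomposition yields a contradiction.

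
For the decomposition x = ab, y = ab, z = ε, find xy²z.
ababab

Given x = 'ab', y = 'ab', z = '' and i = 2:

xy^2z = x + y·y·...·y (2 times) + z
       = 'ab' + 'ab'^2 + ''
       = 'ab' + 'abab' + ''
       = 'ababab'

The pumped string is 'ababab' with length 6.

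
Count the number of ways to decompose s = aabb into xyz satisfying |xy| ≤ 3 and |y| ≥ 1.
6

For s = 'aabb' with pumping length p = 3:

Constraints: |xy| ≤ 3, |y| > 0

Valid decompositions (|xy| ≤ p, |y| ≥ 1):
  • x='', y='a', z='abb'
  • x='a', y='a', z='bb'
  • x='', y='aa', z='bb'
  • x='aa', y='b', z='b'
  • x='a', y='ab', z='b'
  • x='', y='aab', z='b'

Total count: 6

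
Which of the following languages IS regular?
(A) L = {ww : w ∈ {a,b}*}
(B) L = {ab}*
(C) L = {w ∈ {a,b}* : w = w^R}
(B) {ab}*

(B) L = {ab}* is regular.

This can be recognized by a finite automaton (DFA/NFA).
Regular expressions like {ab}* define regular languages.

The other choices are not regular:
- {w ∈ {a,b}* : w = w^R}: After pumping, the string is no longer symmetric
- {ww : w ∈ {a,b}*}: After pumping, the two halves no longer match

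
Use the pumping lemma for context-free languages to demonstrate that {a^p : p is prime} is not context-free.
Assume for contradiction that L is context-free, and let p ≥ 1 be the pumping length given by the pumping lemma for CFLs.
Choose a prime q with q ≥ p and let s = a^q. Then s ∈ L and |s| = q ≥ p.
By the CFL pumping lemma, s = uvxyz for some u, v, x, y, z with |vxy| ≤ p, |vy| ≥ 1, and uv^i xy^i z ∈ L for every i ≥ 0.
All symbols are a's, so only lengths matter: let k = |vy|, with 1 ≤ k ≤ p. Then |uv^i xy^i z| = q + (i − 1)k.

Take i = q + 1: the length is q + qk = q(k + 1).
Both factors satisfy q ≥ 2 and k + 1 ≥ 2, so q(k + 1) is composite and uv^(q+1) xy^(q+1) z ∉ L.

This contradicts the CFL pumping lemma, which requires uv^i xy^i z ∈ L for all i ≥ 0.
Hence L = {a^p : p is prime} is not context-free. ∎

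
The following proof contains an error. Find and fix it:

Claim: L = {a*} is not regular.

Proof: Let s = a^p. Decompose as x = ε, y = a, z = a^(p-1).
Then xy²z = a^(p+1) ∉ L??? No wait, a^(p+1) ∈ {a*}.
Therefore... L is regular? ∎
Error: The proof attempts to show a*  is not regular, but a* IS regular!

Correction: a* is a regular language (recognized by a simple DFA with one accepting state and self-loop on 'a'). The pumping lemma can only prove non-regularity, not regularity. For regular languages, pumping always works.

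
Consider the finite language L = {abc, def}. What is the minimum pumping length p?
p = 4

For a finite language L, the pumping lemma holds vacuously if p > max|s| for s ∈ L.

The longest string in L = {abc, def} has length 3.
If p = 4, then no string s ∈ L has |s| ≥ p, so the condition is vacuously true.

The minimum pumping length is p = 4.

Why no smaller p works: for any p ≤ 3, the longest string s ∈ L has |s| = 3 ≥ p, so it would
have to be pumpable; but pumping up (i = 2, 3, ...) produces ever longer strings, which cannot all lie in the
finite language L. So the pumping property fails for every p ≤ 3.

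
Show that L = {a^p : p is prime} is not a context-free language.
Assume for contradiction that L is context-free, and let p ≥ 1 be the pumping length given by the pumping lemma for CFLs.
Choose a prime q with q ≥ p and let s = a^q. Then s ∈ L and |s| = q ≥ p.
By the CFL pumping lemma, s = uvxyz for some u, v, x, y, z with |vxy| ≤ p, |vy| ≥ 1, and uv^i xy^i z ∈ L for every i ≥ 0.
All symbols are a's, so only lengths matter: let k = |vy|, with 1 ≤ k ≤ p. Then |uv^i xy^i z| = q + (i − 1)k.

Take i = q + 1: the length is q + qk = q(k + 1).
Both factors satisfy q ≥ 2 and k + 1 ≥ 2, so q(k + 1) is composite and uv^(q+1) xy^(q+1) z ∉ L.

This contradicts the CFL pumping lemma, which requires uv^i xy^i z ∈ L for all i ≥ 0.
Hence L = {a^p : p is prime} is not context-free. ∎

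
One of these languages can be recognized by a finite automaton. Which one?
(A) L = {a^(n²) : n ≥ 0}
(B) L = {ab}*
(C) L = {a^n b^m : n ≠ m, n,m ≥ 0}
(B) {ab}*

(B) L = {ab}* is regular.

This can be recognized by a finite automaton (DFA/NFA).
Regular expressions like {ab}* define regular languages.

The other choices are not regular:
- {a^n b^m : n ≠ m, n,m ≥ 0}: After pumping a's, we can make n = m
- {a^(n²) : n ≥ 0}: After pumping, length is no longer a perfect square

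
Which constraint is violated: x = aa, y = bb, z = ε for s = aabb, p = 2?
Violated: |xy| ≤ p

The decomposition x = aa, y = bb, z = ε for s = aabb with p = 2
violates the constraint: |xy| ≤ p

|xy| = |aabb| = 4 > 2 = p. The decomposition puts too many characters in xy.

Pumping lemma constraints:
1. xyz = s (decomposition is valid)
2. |xy| ≤ p
3. |y| > 0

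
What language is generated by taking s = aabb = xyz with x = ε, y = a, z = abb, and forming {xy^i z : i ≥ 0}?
{xy^i z : i ≥ 0} = {a^(i+1) b^2 : i ≥ 0} = {abb, aabb, aaabb, ...}

With x = ε, y = a, z = abb: Starting with aabb and pumping the first 'a' (z = abb keeps the second 'a'), we get strings with i+1 a's followed by 2 b's for i = 0, 1, 2, ...; note bb is not produced because z always contributes one a.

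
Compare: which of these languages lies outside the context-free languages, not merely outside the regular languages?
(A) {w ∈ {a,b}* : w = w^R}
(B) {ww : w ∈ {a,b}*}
(B) {ww : w ∈ {a,b}*}

(B) {ww : w ∈ {a,b}*} requires the CFL pumping lemma.

- {w ∈ {a,b}* : w = w^R} is context-free (but not regular)
  • Can be shown non-regular with the regular pumping lemma
  • After pumping, the string is no longer symmetric

- {ww : w ∈ {a,b}*} is NOT context-free
  • Requires the CFL pumping lemma to prove
  • Cannot verify equality of two arbitrary substrings

The CFL pumping lemma is "stronger" in that it can prove non-membership
in the larger class of context-free languages.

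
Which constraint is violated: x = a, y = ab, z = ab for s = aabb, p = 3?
Violated: xyz = s

The decomposition x = a, y = ab, z = ab for s = aabb with p = 3
violates the constraint: xyz = s

xyz = 'a' + 'ab' + 'ab' = 'aabab' ≠ 'aabb' = s. The decomposition doesn't reconstruct s.

Pumping lemma constraints:
1. xyz = s (decomposition is valid)
2. |xy| ≤ p
3. |y| > 0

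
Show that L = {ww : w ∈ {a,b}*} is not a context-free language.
Assume for contradiction that L is context-free, and let p ≥ 1 be the pumping length given by the pumping lemma for CFLs.
Choose s = a^p b^p a^p b^p. Then s ∈ L (take w = a^p b^p) and |s| = 4p ≥ p.
By the CFL pumping lemma, s = uvxyz for some u, v, x, y, z with |vxy| ≤ p, |vy| ≥ 1, and uv^i xy^i z ∈ L for every i ≥ 0.

Write s as four blocks A₁ B₁ A₂ B₂ with A₁ = A₂ = a^p and B₁ = B₂ = b^p. Since |vxy| ≤ p, the window vxy lies inside at most two adjacent blocks. Take i = 0 and let t = uxz, so |t| = 4p − |vy| with 1 ≤ |vy| ≤ p. If |t| is odd, t ∉ L immediately, so assume |vy| is even (hence |vy| ≥ 2) and |t|/2 = 2p − |vy|/2, which satisfies p ≤ |t|/2 ≤ 2p − 1.

Case 1 (vxy inside A₁B₁): t = a^(p−j) b^(p−l) a^p b^p with j + l = |vy|. The second half of t has length < 2p, so it is a suffix of the trailing a^p b^p and ends in b; the first half is a^(p−j) b^(p−l) a^((j+l)/2), which ends in a because (j+l)/2 ≥ 1. The halves differ, so t ∉ L.

Case 2 (vxy inside B₁A₂, straddling the middle): t = a^p b^(p−j) a^(p−l) b^p with j + l = |vy|. If t = ww, then w is a prefix of t of length ≥ p, so w begins with a^p; and w is a suffix of t of length ≥ p, so w ends with b^p. That forces |w| ≥ 2p, contradicting |w| = |t|/2 ≤ 2p − 1. So t ∉ L.

Case 3 (vxy inside A₂B₂): t = a^p b^p a^(p−j) b^(p−l) with j + l = |vy|. The first half of t is a prefix of a^p b^p, so it begins with a; the second half is b^((j+l)/2) a^(p−j) b^(p−l), which begins with b. The halves differ, so t ∉ L.

In every case uv⁰xy⁰z = uxz ∉ L.

This contradicts the CFL pumping lemma, which requires uv^i xy^i z ∈ L for all i ≥ 0.
Hence L = {ww : w ∈ {a,b}*} is not context-free. ∎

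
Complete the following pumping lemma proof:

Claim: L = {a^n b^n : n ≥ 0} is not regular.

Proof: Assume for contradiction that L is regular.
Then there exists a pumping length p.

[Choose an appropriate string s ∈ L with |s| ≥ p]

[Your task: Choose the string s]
s = a^p b^p

This string is in L (has equal a's and b's) and has length 2p ≥ p.
Any decomposition xyz with |xy| ≤ p means y consists only of a's,
so pumping will unbalance the counts.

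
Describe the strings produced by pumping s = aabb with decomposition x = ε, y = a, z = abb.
{xy^i z : i ≥ 0} = {a^(i+1) b^2 : i ≥ 0} = {abb, aabb, aaabb, ...}

With x = ε, y = a, z = abb: Starting with aabb and pumping the first 'a' (z = abb keeps the second 'a'), we get strings with i+1 a's followed by 2 b's for i = 0, 1, 2, ...; note bb is not produced because z always contributes one a.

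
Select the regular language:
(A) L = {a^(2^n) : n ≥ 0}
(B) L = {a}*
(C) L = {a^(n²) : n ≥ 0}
(B) {a}*

(B) L = {a}* is regular.

This can be recognized by a finite automaton (DFA/NFA).
Regular expressions like {a}* define regular languages.

The other choices are not regular:
- {a^(2^n) : n ≥ 0}: After pumping, length is no longer a power of 2
- {a^(n²) : n ≥ 0}: After pumping, length is no longer a perfect square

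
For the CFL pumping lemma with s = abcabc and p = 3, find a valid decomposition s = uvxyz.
u='ab', v='c', x='a', y='b', z='c'

For s = abcabc with pumping length p = 3:

One valid decomposition:
- u = 'ab'
- v = 'c'
- x = 'a'
- y = 'b'
- z = 'c'

Verification:
- uvxyz = 'ab' + 'c' + 'a' + 'b' + 'c' = abcabc ✓
- |vxy| = |'cab'| = 3 ≤ 3 ✓
- |vy| = |'cb'| = 2 > 0 ✓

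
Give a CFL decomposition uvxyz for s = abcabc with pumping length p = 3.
u='ab', v='c', x='a', y='b', z='c'

For s = abcabc with pumping length p = 3:

One valid decomposition:
- u = 'ab'
- v = 'c'
- x = 'a'
- y = 'b'
- z = 'c'

Verification:
- uvxyz = 'ab' + 'c' + 'a' + 'b' + 'c' = abcabc ✓
- |vxy| = |'cab'| = 3 ≤ 3 ✓
- |vy| = |'cb'| = 2 > 0 ✓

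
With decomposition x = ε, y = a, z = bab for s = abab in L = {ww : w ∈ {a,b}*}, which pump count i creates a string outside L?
i = 0

xy⁰z = ε · ε · bab = bab; bab has odd length 3, so it cannot be written as ww and is not in L.
(Other choices also work, e.g. i = 2, 3; only i = 1 is guaranteed to stay in L since xy¹z = s.)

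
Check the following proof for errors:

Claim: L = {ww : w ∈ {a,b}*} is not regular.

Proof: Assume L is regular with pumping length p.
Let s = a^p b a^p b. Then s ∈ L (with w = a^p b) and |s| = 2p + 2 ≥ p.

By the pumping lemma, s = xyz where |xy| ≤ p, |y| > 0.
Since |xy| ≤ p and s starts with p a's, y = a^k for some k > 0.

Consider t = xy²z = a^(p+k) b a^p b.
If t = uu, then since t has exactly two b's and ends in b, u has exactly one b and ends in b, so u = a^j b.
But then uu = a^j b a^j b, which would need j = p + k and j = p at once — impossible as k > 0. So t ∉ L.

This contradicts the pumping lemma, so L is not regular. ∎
The proof is correct.

This proof is valid because:
1. s = a^p b a^p b is in L and is chosen in terms of p, so |s| ≥ p holds for every p
2. The decomposition analysis is correct: |xy| ≤ p forces y to lie inside the leading a's
3. The contradiction is valid: the argument shows a^(p+k) b a^p b cannot be split into two equal halves
4. The conclusion follows logically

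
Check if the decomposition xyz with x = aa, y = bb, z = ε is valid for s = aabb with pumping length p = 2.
Violated: |xy| ≤ p

The decomposition x = aa, y = bb, z = ε for s = aabb with p = 2
violates the constraint: |xy| ≤ p

|xy| = |aabb| = 4 > 2 = p. The decomposition puts too many characters in xy.

Pumping lemma constraints:
1. xyz = s (decomposition is valid)
2. |xy| ≤ p
3. |y| > 0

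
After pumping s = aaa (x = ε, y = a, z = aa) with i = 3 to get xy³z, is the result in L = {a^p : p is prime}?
Yes

xy³z = ε · aaa · aa = aaaaa.
aaaaa has length 5, which is prime, so it is in L.
(A single pumped string landing in L is not a contradiction by itself; a non-regularity proof needs some i for which xy^i z ∉ L, for every admissible decomposition.)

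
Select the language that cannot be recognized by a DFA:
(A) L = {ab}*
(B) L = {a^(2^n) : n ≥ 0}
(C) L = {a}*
(B) {a^(2^n) : n ≥ 0}

(B) L = {a^(2^n) : n ≥ 0} is NOT regular.

The pumping lemma can be used to prove this:
After pumping, length is no longer a power of 2

The other languages are regular because they can be recognized by finite automata.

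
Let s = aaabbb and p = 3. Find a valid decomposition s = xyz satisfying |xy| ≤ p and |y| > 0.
x = 'aa', y = 'a', z = 'bbb'

For s = aaabbb and p = 3, one valid decomposition is:
- x = 'aa' (length 2)
- y = 'a' (length 1)
- z = 'bbb' (length 3)

Verification:
- xyz = 'aa' + 'a' + 'bbb' = aaabbb ✓
- |xy| = 3 ≤ 3 ✓
- |y| = 1 > 0 ✓

All pumping lemma constraints are satisfied.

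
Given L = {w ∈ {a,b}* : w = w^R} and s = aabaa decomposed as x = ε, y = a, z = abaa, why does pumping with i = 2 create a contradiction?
xy²z = aaabaa ∉ L

Pumping with i = 2 replaces y = a by y² = aa:
- Original: s = xyz = aabaa; aabaa reversed is aabaa, the same string, so it is a palindrome and is in L
- Pumped: xy²z = ε · aa · abaa = aaabaa
- aaabaa reversed is aabaaa ≠ aaabaa, so it is not a palindrome and is not in L

The pumping lemma would require xy²z ∈ L, so this decomposition yields a contradiction.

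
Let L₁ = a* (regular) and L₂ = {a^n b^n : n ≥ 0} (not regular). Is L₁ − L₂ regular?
Yes — L₁ − L₂ is regular.

The only string of a* that lies in {a^n b^n} is ε, so L₁ − L₂ = a* − {ε} = a⁺ = aa*, which is regular.

Note that the bare facts "L₁ regular, L₂ non-regular" do not settle the question by themselves: the closure of regular languages under ∪, ∩, complement and difference applies only when BOTH operands are regular. With a non-regular operand the result can come out regular or non-regular depending on the specific languages, so one has to work out L₁ − L₂ for this particular pair, as above.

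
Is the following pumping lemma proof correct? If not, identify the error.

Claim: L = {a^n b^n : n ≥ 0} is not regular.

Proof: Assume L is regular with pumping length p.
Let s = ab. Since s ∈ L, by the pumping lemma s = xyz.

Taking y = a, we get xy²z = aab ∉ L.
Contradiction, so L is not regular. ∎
The proof is INCORRECT.

Error: The string s = ab may be shorter than p.
The pumping lemma only applies to strings with |s| ≥ p, and p is not under our control.
We must choose s in terms of p, e.g. s = a^p b^p, to ensure |s| ≥ p.
(The proof also fixes one particular y; a valid argument must handle every decomposition with |xy| ≤ p and |y| ≥ 1 — for s = a^p b^p this forces y = a^k, and then xy²z = a^(p+k) b^p ∉ L.)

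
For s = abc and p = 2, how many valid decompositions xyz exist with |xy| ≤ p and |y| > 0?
3

For s = 'abc' with pumping length p = 2:

Constraints: |xy| ≤ 2, |y| > 0

Valid decompositions (|xy| ≤ p, |y| ≥ 1):
  • x='', y='a', z='bc'
  • x='a', y='b', z='c'
  • x='', y='ab', z='c'

Total count: 3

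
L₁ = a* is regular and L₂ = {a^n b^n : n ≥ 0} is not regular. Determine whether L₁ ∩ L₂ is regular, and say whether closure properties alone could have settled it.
Yes — L₁ ∩ L₂ is regular.

A string of a* contains no b's, and the only string of {a^n b^n} with no b's is ε (n = 0). So L₁ ∩ L₂ = {ε}, a finite language, which is regular.

Note that the bare facts "L₁ regular, L₂ non-regular" do not settle the question by themselves: the closure of regular languages under ∪, ∩, complement and difference applies only when BOTH operands are regular. With a non-regular operand the result can come out regular or non-regular depending on the specific languages, so one has to work out L₁ ∩ L₂ for this particular pair, as above.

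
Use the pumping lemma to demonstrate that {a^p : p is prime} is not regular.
Assume for contradiction that L is regular, and let p ≥ 1 be the pumping length given by the pumping lemma.
Choose a prime q with q ≥ p (one exists because there are infinitely many primes) and let s = a^q. Then s ∈ L and |s| = q ≥ p.
By the pumping lemma, s = xyz for some x, y, z with |xy| ≤ p, |y| ≥ 1, and xy^i z ∈ L for every i ≥ 0.
Here y = a^k for some k with 1 ≤ k ≤ p, and xy^i z = a^(q + (i − 1)k) for every i ≥ 0.

Take i = q + 1: |xy^(q+1) z| = q + qk = q(k + 1).
Both factors satisfy q ≥ 2 and k + 1 ≥ 2, so q(k + 1) is composite, and xy^(q+1) z ∉ L.

This contradicts the pumping lemma, which requires xy^i z ∈ L for all i ≥ 0.
Hence L = {a^p : p is prime} is not regular. ∎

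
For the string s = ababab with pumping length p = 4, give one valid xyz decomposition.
x = '', y = 'ab', z = 'abab'

For s = ababab and p = 4, one valid decomposition is:
- x = '' (length 0)
- y = 'ab' (length 2)
- z = 'abab' (length 4)

Verification:
- xyz = '' + 'ab' + 'abab' = ababab ✓
- |xy| = 2 ≤ 4 ✓
- |y| = 2 > 0 ✓

All pumping lemma constraints are satisfied.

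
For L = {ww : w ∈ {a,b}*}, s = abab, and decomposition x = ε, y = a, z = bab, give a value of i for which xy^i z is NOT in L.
i = 0

xy⁰z = ε · ε · bab = bab; bab has odd length 3, so it cannot be written as ww and is not in L.
(Other choices also work, e.g. i = 2, 3; only i = 1 is guaranteed to stay in L since xy¹z = s.)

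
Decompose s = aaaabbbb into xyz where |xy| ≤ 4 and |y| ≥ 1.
x = '', y = 'aaaa', z = 'bbbb'

For s = aaaabbbb and p = 4, one valid decomposition is:
- x = '' (length 0)
- y = 'aaaa' (length 4)
- z = 'bbbb' (length 4)

Verification:
- xyz = '' + 'aaaa' + 'bbbb' = aaaabbbb ✓
- |xy| = 4 ≤ 4 ✓
- |y| = 4 > 0 ✓

All pumping lemma constraints are satisfied.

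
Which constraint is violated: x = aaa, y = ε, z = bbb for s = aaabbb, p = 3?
Violated: |y| > 0

The decomposition x = aaa, y = ε, z = bbb for s = aaabbb with p = 3
violates the constraint: |y| > 0

|y| = 0, but the pumping lemma requires |y| > 0 (y must be non-empty).

Pumping lemma constraints:
1. xyz = s (decomposition is valid)
2. |xy| ≤ p
3. |y| > 0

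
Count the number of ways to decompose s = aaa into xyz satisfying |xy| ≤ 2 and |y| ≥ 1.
3

For s = 'aaa' with pumping length p = 2:

Constraints: |xy| ≤ 2, |y| > 0

Valid decompositions (|xy| ≤ p, |y| ≥ 1):
  • x='', y='a', z='aa'
  • x='a', y='a', z='a'
  • x='', y='aa', z='a'

Total count: 3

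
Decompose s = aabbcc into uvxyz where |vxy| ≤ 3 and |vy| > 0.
u='aa', v='b', x='b', y='c', z='c'

For s = aabbcc with pumping length p = 3:

One valid decomposition:
- u = 'aa'
- v = 'b'
- x = 'b'
- y = 'c'
- z = 'c'

Verification:
- uvxyz = 'aa' + 'b' + 'b' + 'c' + 'c' = aabbcc ✓
- |vxy| = |'bbc'| = 3 ≤ 3 ✓
- |vy| = |'bc'| = 2 > 0 ✓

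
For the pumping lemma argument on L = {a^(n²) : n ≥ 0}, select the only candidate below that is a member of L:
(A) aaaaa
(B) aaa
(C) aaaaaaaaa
(C) aaaaaaaaa

The pumping lemma is applied to a string s that lies in L, so first check membership of each option:
- (A) aaaaa has length 5, strictly between 2² = 4 and 3² = 9, so it is not in L ✗
- (B) aaa has length 3, strictly between 1² = 1 and 2² = 4, so it is not in L ✗
- (C) aaaaaaaaa has length 9 = 3², a perfect square, so it is in L ✓

Only (C) aaaaaaaaa is in L, so it is the only candidate that could play the role of s.
(In a complete proof one picks s in terms of the pumping length p so that |s| ≥ p is guaranteed; a fixed string like aaaaaaaaa illustrates the shape of such an s.)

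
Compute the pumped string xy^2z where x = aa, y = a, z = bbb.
aaaabbb

Given x = 'aa', y = 'a', z = 'bbb' and i = 2:

xy^2z = x + y·y·...·y (2 times) + z
       = 'aa' + 'a'^2 + 'bbb'
       = 'aa' + 'aa' + 'bbb'
       = 'aaaabbb'

The pumped string is 'aaaabbb' with length 7.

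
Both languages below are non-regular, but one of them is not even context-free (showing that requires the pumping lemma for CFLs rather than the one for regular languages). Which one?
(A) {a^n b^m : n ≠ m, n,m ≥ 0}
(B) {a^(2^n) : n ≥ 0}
(B) {a^(2^n) : n ≥ 0}

(B) {a^(2^n) : n ≥ 0} requires the CFL pumping lemma.

- {a^n b^m : n ≠ m, n,m ≥ 0} is context-free (but not regular)
  • Can be shown non-regular with the regular pumping lemma
  • After pumping a's, we can make n = m

- {a^(2^n) : n ≥ 0} is NOT context-free
  • Requires the CFL pumping lemma to prove
  • Gaps between powers of 2 grow exponentially

The CFL pumping lemma is "stronger" in that it can prove non-membership
in the larger class of context-free languages.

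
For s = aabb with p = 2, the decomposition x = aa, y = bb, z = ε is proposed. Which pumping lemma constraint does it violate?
Violated: |xy| ≤ p

The decomposition x = aa, y = bb, z = ε for s = aabb with p = 2
violates the constraint: |xy| ≤ p

|xy| = |aabb| = 4 > 2 = p. The decomposition puts too many characters in xy.

Pumping lemma constraints:
1. xyz = s (decomposition is valid)
2. |xy| ≤ p
3. |y| > 0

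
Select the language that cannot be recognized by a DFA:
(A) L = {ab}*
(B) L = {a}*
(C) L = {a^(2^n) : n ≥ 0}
(C) {a^(2^n) : n ≥ 0}

(C) L = {a^(2^n) : n ≥ 0} is NOT regular.

The pumping lemma can be used to prove this:
After pumping, length is no longer a power of 2

The other languages are regular because they can be recognized by finite automata.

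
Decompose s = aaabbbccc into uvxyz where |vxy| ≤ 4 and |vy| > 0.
u='aa', v='a', x='bb', y='b', z='ccc'

For s = aaabbbccc with pumping length p = 4:

One valid decomposition:
- u = 'aa'
- v = 'a'
- x = 'bb'
- y = 'b'
- z = 'ccc'

Verification:
- uvxyz = 'aa' + 'a' + 'bb' + 'b' + 'ccc' = aaabbbccc ✓
- |vxy| = |'abbb'| = 4 ≤ 4 ✓
- |vy| = |'ab'| = 2 > 0 ✓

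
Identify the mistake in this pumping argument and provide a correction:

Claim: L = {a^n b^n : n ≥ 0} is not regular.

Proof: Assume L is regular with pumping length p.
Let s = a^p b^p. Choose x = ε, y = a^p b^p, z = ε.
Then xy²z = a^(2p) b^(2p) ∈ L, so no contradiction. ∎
Error: The decomposition violates |xy| ≤ p. With y = a^p b^p, |xy| = |y| = 2p > p. (The proof also miscomputes xy²z, which would be a^p b^p a^p b^p rather than a^(2p) b^(2p), and it wrongly treats one harmless decomposition as settling the matter — the prover does not get to choose the decomposition.)

Correction: The pumping lemma requires |xy| ≤ p, and the argument must handle every decomposition satisfying |xy| ≤ p, |y| ≥ 1. Since s starts with p a's, any such y consists only of a's, say y = a^k with k ≥ 1. Then xy²z = a^(p+k) b^p has unequal numbers of a's and b's, so xy²z ∉ L — the required contradiction.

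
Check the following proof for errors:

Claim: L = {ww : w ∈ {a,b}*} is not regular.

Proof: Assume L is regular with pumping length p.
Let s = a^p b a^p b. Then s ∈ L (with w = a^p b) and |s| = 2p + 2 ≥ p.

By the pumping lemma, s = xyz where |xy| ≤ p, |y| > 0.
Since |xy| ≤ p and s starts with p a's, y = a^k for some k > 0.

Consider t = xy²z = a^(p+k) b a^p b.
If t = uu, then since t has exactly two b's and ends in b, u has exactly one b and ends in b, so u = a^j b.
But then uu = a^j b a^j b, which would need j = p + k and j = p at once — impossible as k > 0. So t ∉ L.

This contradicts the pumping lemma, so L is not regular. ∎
The proof is correct.

This proof is valid because:
1. s = a^p b a^p b is in L and is chosen in terms of p, so |s| ≥ p holds for every p
2. The decomposition analysis is correct: |xy| ≤ p forces y to lie inside the leading a's
3. The contradiction is valid: the argument shows a^(p+k) b a^p b cannot be split into two equal halves
4. The conclusion follows logically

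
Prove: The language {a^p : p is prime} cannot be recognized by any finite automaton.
Assume for contradiction that L is regular, and let p ≥ 1 be the pumping length given by the pumping lemma.
Choose a prime q with q ≥ p (one exists because there are infinitely many primes) and let s = a^q. Then s ∈ L and |s| = q ≥ p.
By the pumping lemma, s = xyz for some x, y, z with |xy| ≤ p, |y| ≥ 1, and xy^i z ∈ L for every i ≥ 0.
Here y = a^k for some k with 1 ≤ k ≤ p, and xy^i z = a^(q + (i − 1)k) for every i ≥ 0.

Take i = q + 1: |xy^(q+1) z| = q + qk = q(k + 1).
Both factors satisfy q ≥ 2 and k + 1 ≥ 2, so q(k + 1) is composite, and xy^(q+1) z ∉ L.

This contradicts the pumping lemma, which requires xy^i z ∈ L for all i ≥ 0.
Hence L = {a^p : p is prime} is not regular. ∎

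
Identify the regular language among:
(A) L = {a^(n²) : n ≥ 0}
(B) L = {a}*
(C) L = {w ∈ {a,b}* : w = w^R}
(B) {a}*

(B) L = {a}* is regular.

This can be recognized by a finite automaton (DFA/NFA).
Regular expressions like {a}* define regular languages.

The other choices are not regular:
- {a^(n²) : n ≥ 0}: After pumping, length is no longer a perfect square
- {w ∈ {a,b}* : w = w^R}: After pumping, the string is no longer symmetric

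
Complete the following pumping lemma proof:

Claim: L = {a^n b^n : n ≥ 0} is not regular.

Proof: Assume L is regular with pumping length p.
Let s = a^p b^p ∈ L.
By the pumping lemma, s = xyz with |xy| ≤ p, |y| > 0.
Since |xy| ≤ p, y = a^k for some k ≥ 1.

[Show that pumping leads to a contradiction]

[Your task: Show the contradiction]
Consider xy²z = a^(p+k) b^p.

Since k ≥ 1, we have p + k > p.
So xy²z has more a's than b's: (p+k) a's vs p b's.
This means xy²z ∉ L because a^n b^n requires equal counts.

This contradicts the pumping lemma which states xy²z ∈ L.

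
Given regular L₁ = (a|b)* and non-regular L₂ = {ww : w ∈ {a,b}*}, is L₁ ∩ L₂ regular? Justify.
No — L₁ ∩ L₂ is not regular.

(a|b)* is all strings over {a,b}, so L₁ ∩ L₂ = {ww : w ∈ {a,b}*} = L₂ itself, which is not regular (pump s = a^p b a^p b).

Note that the bare facts "L₁ regular, L₂ non-regular" do not settle the question by themselves: the closure of regular languages under ∪, ∩, complement and difference applies only when BOTH operands are regular. With a non-regular operand the result can come out regular or non-regular depending on the specific languages, so one has to work out L₁ ∩ L₂ for this particular pair, as above.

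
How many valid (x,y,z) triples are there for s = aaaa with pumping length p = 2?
3

For s = 'aaaa' with pumping length p = 2:

Constraints: |xy| ≤ 2, |y| > 0

Valid decompositions (|xy| ≤ p, |y| ≥ 1):
  • x='', y='a', z='aaa'
  • x='a', y='a', z='aa'
  • x='', y='aa', z='aa'

Total count: 3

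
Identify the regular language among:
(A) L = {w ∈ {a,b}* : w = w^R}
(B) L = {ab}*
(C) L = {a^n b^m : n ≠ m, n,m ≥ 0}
(B) {ab}*

(B) L = {ab}* is regular.

This can be recognized by a finite automaton (DFA/NFA).
Regular expressions like {ab}* define regular languages.

The other choices are not regular:
- {w ∈ {a,b}* : w = w^R}: After pumping, the string is no longer symmetric
- {a^n b^m : n ≠ m, n,m ≥ 0}: After pumping a's, we can make n = m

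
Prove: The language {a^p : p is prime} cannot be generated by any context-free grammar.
Assume for contradiction that L is context-free, and let p ≥ 1 be the pumping length given by the pumping lemma for CFLs.
Choose a prime q with q ≥ p and let s = a^q. Then s ∈ L and |s| = q ≥ p.
By the CFL pumping lemma, s = uvxyz for some u, v, x, y, z with |vxy| ≤ p, |vy| ≥ 1, and uv^i xy^i z ∈ L for every i ≥ 0.
All symbols are a's, so only lengths matter: let k = |vy|, with 1 ≤ k ≤ p. Then |uv^i xy^i z| = q + (i − 1)k.

Take i = q + 1: the length is q + qk = q(k + 1).
Both factors satisfy q ≥ 2 and k + 1 ≥ 2, so q(k + 1) is composite and uv^(q+1) xy^(q+1) z ∉ L.

This contradicts the CFL pumping lemma, which requires uv^i xy^i z ∈ L for all i ≥ 0.
Hence L = {a^p : p is prime} is not context-free. ∎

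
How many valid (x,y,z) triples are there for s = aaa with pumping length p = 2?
3

For s = 'aaa' with pumping length p = 2:

Constraints: |xy| ≤ 2, |y| > 0

Valid decompositions (|xy| ≤ p, |y| ≥ 1):
  • x='', y='a', z='aa'
  • x='a', y='a', z='a'
  • x='', y='aa', z='a'

Total count: 3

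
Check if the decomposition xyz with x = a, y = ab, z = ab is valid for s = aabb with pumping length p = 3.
Violated: xyz = s

The decomposition x = a, y = ab, z = ab for s = aabb with p = 3
violates the constraint: xyz = s

xyz = 'a' + 'ab' + 'ab' = 'aabab' ≠ 'aabb' = s. The decomposition doesn't reconstruct s.

Pumping lemma constraints:
1. xyz = s (decomposition is valid)
2. |xy| ≤ p
3. |y| > 0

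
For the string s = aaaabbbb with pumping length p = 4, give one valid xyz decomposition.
x = 'aa', y = 'aa', z = 'bbbb'

For s = aaaabbbb and p = 4, one valid decomposition is:
- x = 'aa' (length 2)
- y = 'aa' (length 2)
- z = 'bbbb' (length 4)

Verification:
- xyz = 'aa' + 'aa' + 'bbbb' = aaaabbbb ✓
- |xy| = 4 ≤ 4 ✓
- |y| = 2 > 0 ✓

All pumping lemma constraints are satisfied.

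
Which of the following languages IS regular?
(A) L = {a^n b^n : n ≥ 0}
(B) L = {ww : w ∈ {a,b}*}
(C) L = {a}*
(C) {a}*

(C) L = {a}* is regular.

This can be recognized by a finite automaton (DFA/NFA).
Regular expressions like {a}* define regular languages.

The other choices are not regular:
- {ww : w ∈ {a,b}*}: After pumping, the two halves no longer match
- {a^n b^n : n ≥ 0}: After pumping, the number of a's and b's become unequal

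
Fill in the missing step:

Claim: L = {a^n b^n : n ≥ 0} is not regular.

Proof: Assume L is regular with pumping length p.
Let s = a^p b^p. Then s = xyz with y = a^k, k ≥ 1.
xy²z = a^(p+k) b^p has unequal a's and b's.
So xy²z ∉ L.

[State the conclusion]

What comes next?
This contradicts the pumping lemma for regular languages,
which guarantees xy^i z ∈ L for all i ≥ 0.

Since our assumption that L is regular leads to a contradiction,
we conclude that L = {a^n b^n : n ≥ 0} is NOT regular. ∎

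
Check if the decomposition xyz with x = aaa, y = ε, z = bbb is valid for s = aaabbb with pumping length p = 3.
Violated: |y| > 0

The decomposition x = aaa, y = ε, z = bbb for s = aaabbb with p = 3
violates the constraint: |y| > 0

|y| = 0, but the pumping lemma requires |y| > 0 (y must be non-empty).

Pumping lemma constraints:
1. xyz = s (decomposition is valid)
2. |xy| ≤ p
3. |y| > 0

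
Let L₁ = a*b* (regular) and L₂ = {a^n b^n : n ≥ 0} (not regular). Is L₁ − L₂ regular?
No — L₁ − L₂ is not regular.

a*b* − {a^n b^n} = {a^n b^m : n ≠ m}. If this were regular, then its complement intersected with a*b*, namely {a^n b^n : n ≥ 0}, would be regular too (closure under complement and intersection) — contradiction. So L₁ − L₂ is not regular.

Note that the bare facts "L₁ regular, L₂ non-regular" do not settle the question by themselves: the closure of regular languages under ∪, ∩, complement and difference applies only when BOTH operands are regular. With a non-regular operand the result can come out regular or non-regular depending on the specific languages, so one has to work out L₁ − L₂ for this particular pair, as above.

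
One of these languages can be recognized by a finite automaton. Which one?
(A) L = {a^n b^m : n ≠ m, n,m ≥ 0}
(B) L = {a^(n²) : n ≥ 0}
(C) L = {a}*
(C) {a}*

(C) L = {a}* is regular.

This can be recognized by a finite automaton (DFA/NFA).
Regular expressions like {a}* define regular languages.

The other choices are not regular:
- {a^n b^m : n ≠ m, n,m ≥ 0}: After pumping a's, we can make n = m
- {a^(n²) : n ≥ 0}: After pumping, length is no longer a perfect square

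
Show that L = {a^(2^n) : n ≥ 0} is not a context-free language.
Assume for contradiction that L is context-free, and let p ≥ 1 be the pumping length given by the pumping lemma for CFLs.
Choose s = a^(2^p). Then s ∈ L and |s| = 2^p ≥ p.
By the CFL pumping lemma, s = uvxyz for some u, v, x, y, z with |vxy| ≤ p, |vy| ≥ 1, and uv^i xy^i z ∈ L for every i ≥ 0.
All symbols are a's, so only lengths matter: let k = |vy|, with 1 ≤ k ≤ |vxy| ≤ p < 2^p.

Take i = 2: |uv²xy²z| = 2^p + k, and 2^p < 2^p + k < 2^p + 2^p = 2^(p+1).
So the length lies strictly between consecutive powers of two and is not a power of 2; uv²xy²z ∉ L.

This contradicts the CFL pumping lemma, which requires uv^i xy^i z ∈ L for all i ≥ 0.
Hence L = {a^(2^n) : n ≥ 0} is not context-free. ∎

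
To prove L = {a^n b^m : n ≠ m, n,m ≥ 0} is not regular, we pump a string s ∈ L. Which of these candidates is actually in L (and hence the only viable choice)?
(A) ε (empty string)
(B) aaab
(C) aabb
(B) aaab

The pumping lemma is applied to a string s that lies in L, so first check membership of each option:
- (A) ε = a^0 b^0 has n = m = 0, so it is not in L ✗
- (B) aaab = a^3 b^1 with 3 ≠ 1, so it is in L ✓
- (C) aabb = a^2 b^2 has n = m = 2, so it is not in L ✗

Only (B) aaab is in L, so it is the only candidate that could play the role of s.
(In a complete proof one picks s in terms of the pumping length p so that |s| ≥ p is guaranteed; a fixed string like aaab illustrates the shape of such an s.)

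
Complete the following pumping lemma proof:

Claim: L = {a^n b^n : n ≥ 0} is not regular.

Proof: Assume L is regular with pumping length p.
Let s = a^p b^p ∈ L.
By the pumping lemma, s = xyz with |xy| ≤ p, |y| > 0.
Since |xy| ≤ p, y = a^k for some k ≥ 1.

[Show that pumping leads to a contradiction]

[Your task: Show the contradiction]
Consider xy²z = a^(p+k) b^p.

Since k ≥ 1, we have p + k > p.
So xy²z has more a's than b's: (p+k) a's vs p b's.
This means xy²z ∉ L because a^n b^n requires equal counts.

This contradicts the pumping lemma which states xy²z ∈ L.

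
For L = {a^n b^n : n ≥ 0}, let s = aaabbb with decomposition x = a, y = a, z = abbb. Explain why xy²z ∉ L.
xy²z = aaaabbb ∉ L

Pumping with i = 2 replaces y = a by y² = aa:
- Original: s = xyz = aaabbb; aaabbb = a^3 b^3 has equal counts (3 = 3), so it is in L
- Pumped: xy²z = a · aa · abbb = aaaabbb
- aaaabbb has 4 a's and 3 b's; 4 ≠ 3, so it is not in L

The pumping lemma would require xy²z ∈ L, so this decomposition yields a contradiction.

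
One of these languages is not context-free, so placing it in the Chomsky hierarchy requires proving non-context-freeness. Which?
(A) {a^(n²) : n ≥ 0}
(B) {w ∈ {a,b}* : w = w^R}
(A) {a^(n²) : n ≥ 0}

(A) {a^(n²) : n ≥ 0} requires the CFL pumping lemma.

- {w ∈ {a,b}* : w = w^R} is context-free (but not regular)
  • Can be shown non-regular with the regular pumping lemma
  • After pumping, the string is no longer symmetric

- {a^(n²) : n ≥ 0} is NOT context-free
  • Requires the CFL pumping lemma to prove
  • Gaps between squares grow unboundedly

The CFL pumping lemma is "stronger" in that it can prove non-membership
in the larger class of context-free languages.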